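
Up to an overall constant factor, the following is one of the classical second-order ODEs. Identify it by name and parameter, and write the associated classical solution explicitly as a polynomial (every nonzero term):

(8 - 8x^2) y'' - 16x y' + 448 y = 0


All three coefficients share the factor 8; dividing through by 8 gives  (1 - x^2) y'' - 2x y' + 56 y = 0.
This matches the Legendre equation (1 - x^2) y'' - 2x y' + n(n+1) y = 0 (note the -2x y' term) with n(n+1) = 56, so n = 7; the polynomial solution is P_7(x).
With y = sum_k a_k x^k, matching x^k gives (k+2)(k+1) a_{k+2} = [k(k+1) - n(n+1)] a_k = (k - 7)(k + 8) a_k. The right side vanishes at k = 7, so the series with the parity of 7 terminates at degree 7.
Standard normalization (P_n(1) = 1): leading coefficient (2n)!/(2^n (n!)^2) = 87178291200/(128*25401600) = 429/16, so a_7 = 429/16. Work downward with a_k = (k+1)(k+2) a_{k+2} / ((k - 7)(k + 8)):
  a_5 = (6)(7)(429/16) / ((5 - 7)(5 + 8)) = (9009/8)/(-26) = -693/16
  a_3 = (4)(5)(-693/16) / ((3 - 7)(3 + 8)) = (-3465/4)/(-44) = 315/16
  a_1 = (2)(3)(315/16) / ((1 - 7)(1 + 8)) = (945/8)/(-54) = -35/16
Hence P_7(x) = 429 x^7/16 - 693 x^5/16 + 315 x^3/16 - 35 x/16.

P_7(x); series = 429 x^7/16 - 693 x^5/16 + 315 x^3/16 - 35 x/16


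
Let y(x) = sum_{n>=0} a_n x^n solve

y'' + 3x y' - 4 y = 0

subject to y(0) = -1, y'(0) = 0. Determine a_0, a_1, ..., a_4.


Ansatz: y(x) = sum_{n>=0} a_n x^n, so y'(x) = sum_{n>=1} n a_n x^(n-1) and y''(x) = sum_{n>=2} n(n-1) a_n x^(n-2).
Substitute into P(x) y'' + Q(x) y' + R(x) y = 0 with P(x) = 1, Q(x) = 3x, R(x) = -4, and match powers of x.
Initial conditions: a_0 = -1, a_1 = 0.
Setting the coefficient of each power of x to zero and solving order by order (substituting the coefficients already found):
  x^0: 2 a_2 - 4 a_0 = 0  ->  2 a_2 = 4 a_0 = -4  ->  a_2 = -2
  x^1: 6 a_3 - a_1 = 0  ->  6 a_3 = a_1 = 0  ->  a_3 = 0
  x^2: 12 a_4 + 2 a_2 = 0  ->  12 a_4 = -2 a_2 = 4  ->  a_4 = 1/3
Truncated series: y(x) = -1 - 2 x^2 + (1/3) x^4 + O(x^5).

a_0 = -1; a_1 = 0; a_2 = -2; a_3 = 0; a_4 = 1/3


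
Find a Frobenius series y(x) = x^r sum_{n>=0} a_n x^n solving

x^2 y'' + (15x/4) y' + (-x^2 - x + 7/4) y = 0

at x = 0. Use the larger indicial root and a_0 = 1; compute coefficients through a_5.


Write in Frobenius form y'' + (p(x)/x) y' + (q(x)/x^2) y = 0:
  p(x) = 15/4,  q(x) = -x^2 - x + 7/4.
Indicial equation: r(r-1) + (15/4) r + (7/4) = 0 -> roots r_1 = -1, r_2 = -7/4.
Take r = r_1 = -1. Let y(x) = x^r sum_{n>=0} a_n x^n with a_0 = 1.
Substitute y = x^r sum a_n x^n and match x^{r+n}. The recurrence is
  D(n) a_n - 1 a_{n-1} - 1 a_{n-2} = 0,  where D(n) = (r+n)(r+n-1) + (15/4)(r+n) + (7/4).
  a_n = [1 a_{n-1} + 1 a_{n-2}] / D(n).
Since the indicial polynomial factors as (r - r_1)(r - r_2), D(n) = (r_1 + n - r_1)(r_1 + n - r_2) = n(n + 3/4).
Evaluating step by step (a_0 = 1):
  n = 1: D(1) = 1(1 + 3/4) = 7/4; numerator = 1(1) = 1; a_1 = (1)/(7/4) = 4/7
  n = 2: D(2) = 2(2 + 3/4) = 11/2; numerator = 1(4/7) + 1(1) = 11/7; a_2 = (11/7)/(11/2) = 2/7
  n = 3: D(3) = 3(3 + 3/4) = 45/4; numerator = 1(2/7) + 1(4/7) = 6/7; a_3 = (6/7)/(45/4) = 8/105
  n = 4: D(4) = 4(4 + 3/4) = 19; numerator = 1(8/105) + 1(2/7) = 38/105; a_4 = (38/105)/(19) = 2/105
  n = 5: D(5) = 5(5 + 3/4) = 115/4; numerator = 1(2/105) + 1(8/105) = 2/21; a_5 = (2/21)/(115/4) = 8/2415

r = -1; a_0 = 1; a_1 = 4/7; a_2 = 2/7; a_3 = 8/105; a_4 = 2/105; a_5 = 8/2415


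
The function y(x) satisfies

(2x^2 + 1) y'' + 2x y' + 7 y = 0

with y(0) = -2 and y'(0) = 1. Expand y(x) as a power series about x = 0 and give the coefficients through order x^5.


Ansatz: y(x) = sum_{n>=0} a_n x^n, so y'(x) = sum_{n>=1} n a_n x^(n-1) and y''(x) = sum_{n>=2} n(n-1) a_n x^(n-2).
Substitute into P(x) y'' + Q(x) y' + R(x) y = 0 with P(x) = 2x^2 + 1, Q(x) = 2x, R(x) = 7, and match powers of x.
Initial conditions: a_0 = -2, a_1 = 1.
Setting the coefficient of each power of x to zero and solving order by order (substituting the coefficients already found):
  x^0: 2 a_2 + 7 a_0 = 0  ->  2 a_2 = -7 a_0 = 14  ->  a_2 = 7
  x^1: 6 a_3 + 9 a_1 = 0  ->  6 a_3 = -9 a_1 = -9  ->  a_3 = -3/2
  x^2: 12 a_4 + 15 a_2 = 0  ->  12 a_4 = -15 a_2 = -105  ->  a_4 = -35/4
  x^3: 20 a_5 + 25 a_3 = 0  ->  20 a_5 = -25 a_3 = 75/2  ->  a_5 = 15/8
Truncated series: y(x) = -2 + x + 7 x^2 - (3/2) x^3 - (35/4) x^4 + (15/8) x^5 + O(x^6).

a_0 = -2; a_1 = 1; a_2 = 7; a_3 = -3/2; a_4 = -35/4; a_5 = 15/8


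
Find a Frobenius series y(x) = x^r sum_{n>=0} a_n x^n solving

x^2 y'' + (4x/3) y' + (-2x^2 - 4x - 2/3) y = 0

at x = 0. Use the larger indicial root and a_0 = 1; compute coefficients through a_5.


Write in Frobenius form y'' + (p(x)/x) y' + (q(x)/x^2) y = 0:
  p(x) = 4/3,  q(x) = -2x^2 - 4x - 2/3.
Indicial equation: r(r-1) + (4/3) r + (-2/3) = 0 -> roots r_1 = 2/3, r_2 = -1.
Take r = r_1 = 2/3. Let y(x) = x^r sum_{n>=0} a_n x^n with a_0 = 1.
Substitute y = x^r sum a_n x^n and match x^{r+n}. The recurrence is
  D(n) a_n - 4 a_{n-1} - 2 a_{n-2} = 0,  where D(n) = (r+n)(r+n-1) + (4/3)(r+n) + (-2/3).
  a_n = [4 a_{n-1} + 2 a_{n-2}] / D(n).
Since the indicial polynomial factors as (r - r_1)(r - r_2), D(n) = (r_1 + n - r_1)(r_1 + n - r_2) = n(n + 5/3).
Evaluating step by step (a_0 = 1):
  n = 1: D(1) = 1(1 + 5/3) = 8/3; numerator = 4(1) = 4; a_1 = (4)/(8/3) = 3/2
  n = 2: D(2) = 2(2 + 5/3) = 22/3; numerator = 4(3/2) + 2(1) = 8; a_2 = (8)/(22/3) = 12/11
  n = 3: D(3) = 3(3 + 5/3) = 14; numerator = 4(12/11) + 2(3/2) = 81/11; a_3 = (81/11)/(14) = 81/154
  n = 4: D(4) = 4(4 + 5/3) = 68/3; numerator = 4(81/154) + 2(12/11) = 30/7; a_4 = (30/7)/(68/3) = 45/238
  n = 5: D(5) = 5(5 + 5/3) = 100/3; numerator = 4(45/238) + 2(81/154) = 2367/1309; a_5 = (2367/1309)/(100/3) = 7101/130900

r = 2/3; a_0 = 1; a_1 = 3/2; a_2 = 12/11; a_3 = 81/154; a_4 = 45/238; a_5 = 7101/130900


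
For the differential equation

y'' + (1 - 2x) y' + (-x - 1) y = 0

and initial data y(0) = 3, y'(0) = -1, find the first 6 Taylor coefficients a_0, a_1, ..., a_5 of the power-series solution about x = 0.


Ansatz: y(x) = sum_{n>=0} a_n x^n, so y'(x) = sum_{n>=1} n a_n x^(n-1) and y''(x) = sum_{n>=2} n(n-1) a_n x^(n-2).
Substitute into P(x) y'' + Q(x) y' + R(x) y = 0 with P(x) = 1, Q(x) = 1 - 2x, R(x) = -x - 1, and match powers of x.
Initial conditions: a_0 = 3, a_1 = -1.
Setting the coefficient of each power of x to zero and solving order by order (substituting the coefficients already found):
  x^0: 2 a_2 + a_1 - a_0 = 0  ->  2 a_2 = -a_1 + a_0 = 4  ->  a_2 = 2
  x^1: 6 a_3 + 2 a_2 - 3 a_1 - a_0 = 0  ->  6 a_3 = -2 a_2 + 3 a_1 + a_0 = -4  ->  a_3 = -2/3
  x^2: 12 a_4 + 3 a_3 - 5 a_2 - a_1 = 0  ->  12 a_4 = -3 a_3 + 5 a_2 + a_1 = 11  ->  a_4 = 11/12
  x^3: 20 a_5 + 4 a_4 - 7 a_3 - a_2 = 0  ->  20 a_5 = -4 a_4 + 7 a_3 + a_2 = -19/3  ->  a_5 = -19/60
Truncated series: y(x) = 3 - x + 2 x^2 - (2/3) x^3 + (11/12) x^4 - (19/60) x^5 + O(x^6).

a_0 = 3; a_1 = -1; a_2 = 2; a_3 = -2/3; a_4 = 11/12; a_5 = -19/60


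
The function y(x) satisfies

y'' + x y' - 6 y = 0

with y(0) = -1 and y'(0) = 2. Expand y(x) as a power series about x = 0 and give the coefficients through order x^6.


Ansatz: y(x) = sum_{n>=0} a_n x^n, so y'(x) = sum_{n>=1} n a_n x^(n-1) and y''(x) = sum_{n>=2} n(n-1) a_n x^(n-2).
Substitute into P(x) y'' + Q(x) y' + R(x) y = 0 with P(x) = 1, Q(x) = x, R(x) = -6, and match powers of x.
Initial conditions: a_0 = -1, a_1 = 2.
Setting the coefficient of each power of x to zero and solving order by order (substituting the coefficients already found):
  x^0: 2 a_2 - 6 a_0 = 0  ->  2 a_2 = 6 a_0 = -6  ->  a_2 = -3
  x^1: 6 a_3 - 5 a_1 = 0  ->  6 a_3 = 5 a_1 = 10  ->  a_3 = 5/3
  x^2: 12 a_4 - 4 a_2 = 0  ->  12 a_4 = 4 a_2 = -12  ->  a_4 = -1
  x^3: 20 a_5 - 3 a_3 = 0  ->  20 a_5 = 3 a_3 = 5  ->  a_5 = 1/4
  x^4: 30 a_6 - 2 a_4 = 0  ->  30 a_6 = 2 a_4 = -2  ->  a_6 = -1/15
Truncated series: y(x) = -1 + 2 x - 3 x^2 + (5/3) x^3 - x^4 + (1/4) x^5 - (1/15) x^6 + O(x^7).

a_0 = -1; a_1 = 2; a_2 = -3; a_3 = 5/3; a_4 = -1; a_5 = 1/4; a_6 = -1/15


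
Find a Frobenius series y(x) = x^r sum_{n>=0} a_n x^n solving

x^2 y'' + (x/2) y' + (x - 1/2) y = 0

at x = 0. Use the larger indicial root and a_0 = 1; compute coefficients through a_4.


Write in Frobenius form y'' + (p(x)/x) y' + (q(x)/x^2) y = 0:
  p(x) = 1/2,  q(x) = x - 1/2.
Indicial equation: r(r-1) + (1/2) r + (-1/2) = 0 -> roots r_1 = 1, r_2 = -1/2.
Take r = r_1 = 1. Let y(x) = x^r sum_{n>=0} a_n x^n with a_0 = 1.
Substitute y = x^r sum a_n x^n and match x^{r+n}. The recurrence is
  D(n) a_n + 1 a_{n-1} = 0,  where D(n) = (r+n)(r+n-1) + (1/2)(r+n) + (-1/2).
  a_n = -1 / D(n) * a_{n-1}.
Since the indicial polynomial factors as (r - r_1)(r - r_2), D(n) = (r_1 + n - r_1)(r_1 + n - r_2) = n(n + 3/2).
Evaluating step by step (a_0 = 1):
  n = 1: D(1) = 1(1 + 3/2) = 5/2; numerator = -1(1) = -1; a_1 = (-1)/(5/2) = -2/5
  n = 2: D(2) = 2(2 + 3/2) = 7; numerator = -1(-2/5) = 2/5; a_2 = (2/5)/(7) = 2/35
  n = 3: D(3) = 3(3 + 3/2) = 27/2; numerator = -1(2/35) = -2/35; a_3 = (-2/35)/(27/2) = -4/945
  n = 4: D(4) = 4(4 + 3/2) = 22; numerator = -1(-4/945) = 4/945; a_4 = (4/945)/(22) = 2/10395

r = 1; a_0 = 1; a_1 = -2/5; a_2 = 2/35; a_3 = -4/945; a_4 = 2/10395


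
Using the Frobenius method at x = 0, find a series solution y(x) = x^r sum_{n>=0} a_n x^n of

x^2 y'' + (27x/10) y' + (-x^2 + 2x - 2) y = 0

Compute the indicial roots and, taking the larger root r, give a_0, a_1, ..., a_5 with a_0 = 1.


Write in Frobenius form y'' + (p(x)/x) y' + (q(x)/x^2) y = 0:
  p(x) = 27/10,  q(x) = -x^2 + 2x - 2.
Indicial equation: r(r-1) + (27/10) r + (-2) = 0 -> roots r_1 = 4/5, r_2 = -5/2.
Take r = r_1 = 4/5. Let y(x) = x^r sum_{n>=0} a_n x^n with a_0 = 1.
Substitute y = x^r sum a_n x^n and match x^{r+n}. The recurrence is
  D(n) a_n + 2 a_{n-1} - 1 a_{n-2} = 0,  where D(n) = (r+n)(r+n-1) + (27/10)(r+n) + (-2).
  a_n = [-2 a_{n-1} + 1 a_{n-2}] / D(n).
Since the indicial polynomial factors as (r - r_1)(r - r_2), D(n) = (r_1 + n - r_1)(r_1 + n - r_2) = n(n + 33/10).
Evaluating step by step (a_0 = 1):
  n = 1: D(1) = 1(1 + 33/10) = 43/10; numerator = -2(1) = -2; a_1 = (-2)/(43/10) = -20/43
  n = 2: D(2) = 2(2 + 33/10) = 53/5; numerator = -2(-20/43) + 1(1) = 83/43; a_2 = (83/43)/(53/5) = 415/2279
  n = 3: D(3) = 3(3 + 33/10) = 189/10; numerator = -2(415/2279) + 1(-20/43) = -1890/2279; a_3 = (-1890/2279)/(189/10) = -100/2279
  n = 4: D(4) = 4(4 + 33/10) = 146/5; numerator = -2(-100/2279) + 1(415/2279) = 615/2279; a_4 = (615/2279)/(146/5) = 3075/332734
  n = 5: D(5) = 5(5 + 33/10) = 83/2; numerator = -2(3075/332734) + 1(-100/2279) = -10375/166367; a_5 = (-10375/166367)/(83/2) = -250/166367

r = 4/5; a_0 = 1; a_1 = -20/43; a_2 = 415/2279; a_3 = -100/2279; a_4 = 3075/332734; a_5 = -250/166367


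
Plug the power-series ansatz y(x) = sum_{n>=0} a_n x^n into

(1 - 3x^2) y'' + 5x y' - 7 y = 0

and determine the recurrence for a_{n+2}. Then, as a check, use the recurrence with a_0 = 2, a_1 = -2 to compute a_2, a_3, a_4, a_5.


Substitute y = sum_n a_n x^n.
(1 - 3 x^2) y'' contributes (n+2)(n+1) a_{n+2} - 3 n(n-1) a_n at x^n.
5 x y'(x) contributes 5 n a_n at x^n.
-7 y(x) contributes -7 a_n at x^n.
Matching x^n: (n+2)(n+1) a_{n+2} + (-3 n(n-1) + 5 n - 7) a_n = 0.
Thus a_{n+2} = (3 n(n-1) - 5 n + 7) / ((n+1)(n+2)) * a_n.

Check with a_0 = 2, a_1 = -2 (apply the recurrence for n = 0, 1, 2, 3): a_0 = 2, a_1 = -2, a_2 = 7, a_3 = -2/3, a_4 = 7/4, a_5 = -1/3.

a_(n+2) = (3 n(n-1) - 5 n + 7) / ((n+1)(n+2)) * a_n; check: a_0 = 2, a_1 = -2, a_2 = 7, a_3 = -2/3, a_4 = 7/4, a_5 = -1/3


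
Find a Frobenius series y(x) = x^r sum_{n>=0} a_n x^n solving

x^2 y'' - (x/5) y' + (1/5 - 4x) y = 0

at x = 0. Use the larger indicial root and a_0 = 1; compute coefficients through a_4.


Write in Frobenius form y'' + (p(x)/x) y' + (q(x)/x^2) y = 0:
  p(x) = -1/5,  q(x) = 1/5 - 4x.
Indicial equation: r(r-1) + (-1/5) r + (1/5) = 0 -> roots r_1 = 1, r_2 = 1/5.
Take r = r_1 = 1. Let y(x) = x^r sum_{n>=0} a_n x^n with a_0 = 1.
Substitute y = x^r sum a_n x^n and match x^{r+n}. The recurrence is
  D(n) a_n - 4 a_{n-1} = 0,  where D(n) = (r+n)(r+n-1) + (-1/5)(r+n) + (1/5).
  a_n = 4 / D(n) * a_{n-1}.
Since the indicial polynomial factors as (r - r_1)(r - r_2), D(n) = (r_1 + n - r_1)(r_1 + n - r_2) = n(n + 4/5).
Evaluating step by step (a_0 = 1):
  n = 1: D(1) = 1(1 + 4/5) = 9/5; numerator = 4(1) = 4; a_1 = (4)/(9/5) = 20/9
  n = 2: D(2) = 2(2 + 4/5) = 28/5; numerator = 4(20/9) = 80/9; a_2 = (80/9)/(28/5) = 100/63
  n = 3: D(3) = 3(3 + 4/5) = 57/5; numerator = 4(100/63) = 400/63; a_3 = (400/63)/(57/5) = 2000/3591
  n = 4: D(4) = 4(4 + 4/5) = 96/5; numerator = 4(2000/3591) = 8000/3591; a_4 = (8000/3591)/(96/5) = 1250/10773

r = 1; a_0 = 1; a_1 = 20/9; a_2 = 100/63; a_3 = 2000/3591; a_4 = 1250/10773


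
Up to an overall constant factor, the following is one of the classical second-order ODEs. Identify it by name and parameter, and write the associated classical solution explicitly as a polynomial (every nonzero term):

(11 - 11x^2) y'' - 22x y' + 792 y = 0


All three coefficients share the factor 11; dividing through by 11 gives  (1 - x^2) y'' - 2x y' + 72 y = 0.
This matches the Legendre equation (1 - x^2) y'' - 2x y' + n(n+1) y = 0 (note the -2x y' term) with n(n+1) = 72, so n = 8; the polynomial solution is P_8(x).
With y = sum_k a_k x^k, matching x^k gives (k+2)(k+1) a_{k+2} = [k(k+1) - n(n+1)] a_k = (k - 8)(k + 9) a_k. The right side vanishes at k = 8, so the series with the parity of 8 terminates at degree 8.
Standard normalization (P_n(1) = 1): leading coefficient (2n)!/(2^n (n!)^2) = 20922789888000/(256*1625702400) = 6435/128, so a_8 = 6435/128. Work downward with a_k = (k+1)(k+2) a_{k+2} / ((k - 8)(k + 9)):
  a_6 = (7)(8)(6435/128) / ((6 - 8)(6 + 9)) = (45045/16)/(-30) = -3003/32
  a_4 = (5)(6)(-3003/32) / ((4 - 8)(4 + 9)) = (-45045/16)/(-52) = 3465/64
  a_2 = (3)(4)(3465/64) / ((2 - 8)(2 + 9)) = (10395/16)/(-66) = -315/32
  a_0 = (1)(2)(-315/32) / ((0 - 8)(0 + 9)) = (-315/16)/(-72) = 35/128
Hence P_8(x) = 6435 x^8/128 - 3003 x^6/32 + 3465 x^4/64 - 315 x^2/32 + 35/128.

P_8(x); series = 6435 x^8/128 - 3003 x^6/32 + 3465 x^4/64 - 315 x^2/32 + 35/128


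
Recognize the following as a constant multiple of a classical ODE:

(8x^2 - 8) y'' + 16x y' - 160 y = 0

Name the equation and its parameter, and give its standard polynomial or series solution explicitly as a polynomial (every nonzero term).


All three coefficients share the factor -8; dividing through by -8 gives  (1 - x^2) y'' - 2x y' + 20 y = 0.
This matches the Legendre equation (1 - x^2) y'' - 2x y' + n(n+1) y = 0 (note the -2x y' term) with n(n+1) = 20, so n = 4; the polynomial solution is P_4(x).
With y = sum_k a_k x^k, matching x^k gives (k+2)(k+1) a_{k+2} = [k(k+1) - n(n+1)] a_k = (k - 4)(k + 5) a_k. The right side vanishes at k = 4, so the series with the parity of 4 terminates at degree 4.
Standard normalization (P_n(1) = 1): leading coefficient (2n)!/(2^n (n!)^2) = 40320/(16*576) = 35/8, so a_4 = 35/8. Work downward with a_k = (k+1)(k+2) a_{k+2} / ((k - 4)(k + 5)):
  a_2 = (3)(4)(35/8) / ((2 - 4)(2 + 5)) = (105/2)/(-14) = -15/4
  a_0 = (1)(2)(-15/4) / ((0 - 4)(0 + 5)) = (-15/2)/(-20) = 3/8
Hence P_4(x) = 35 x^4/8 - 15 x^2/4 + 3/8.

P_4(x); series = 35 x^4/8 - 15 x^2/4 + 3/8


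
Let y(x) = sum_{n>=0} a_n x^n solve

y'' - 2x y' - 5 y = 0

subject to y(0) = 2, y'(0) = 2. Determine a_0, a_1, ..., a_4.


Ansatz: y(x) = sum_{n>=0} a_n x^n, so y'(x) = sum_{n>=1} n a_n x^(n-1) and y''(x) = sum_{n>=2} n(n-1) a_n x^(n-2).
Substitute into P(x) y'' + Q(x) y' + R(x) y = 0 with P(x) = 1, Q(x) = -2x, R(x) = -5, and match powers of x.
Initial conditions: a_0 = 2, a_1 = 2.
Setting the coefficient of each power of x to zero and solving order by order (substituting the coefficients already found):
  x^0: 2 a_2 - 5 a_0 = 0  ->  2 a_2 = 5 a_0 = 10  ->  a_2 = 5
  x^1: 6 a_3 - 7 a_1 = 0  ->  6 a_3 = 7 a_1 = 14  ->  a_3 = 7/3
  x^2: 12 a_4 - 9 a_2 = 0  ->  12 a_4 = 9 a_2 = 45  ->  a_4 = 15/4
Truncated series: y(x) = 2 + 2 x + 5 x^2 + (7/3) x^3 + (15/4) x^4 + O(x^5).

a_0 = 2; a_1 = 2; a_2 = 5; a_3 = 7/3; a_4 = 15/4


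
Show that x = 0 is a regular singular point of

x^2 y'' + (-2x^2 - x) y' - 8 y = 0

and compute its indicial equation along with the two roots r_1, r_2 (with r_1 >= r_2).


Divide by x^2 to reach normal form y'' + P_1(x) y' + P_2(x) y = 0 with P_1(x) = -2 - 1/x and P_2(x) = -8/x^2.
x = 0 is a singular point because the y'-coefficient -2 - 1/x has a pole at x = 0 and the y-coefficient -8/x^2 has a pole at x = 0.
It is a regular singular point because x P_1(x) = p(x) = -2x - 1 and x^2 P_2(x) = q(x) = -8 are polynomials, hence analytic at x = 0.
p(0) = -1,  q(0) = -8.
Indicial equation: r(r-1) + p(0) r + q(0) = 0, i.e. r^2 + (p(0) - 1) r + q(0) = 0, i.e. r^2 - 2 r - 8 = 0.
Discriminant: (-2)^2 - 4(-8) = 36, so r = (2 ± 6)/2.
Solving: r_1 = 4, r_2 = -2.

indicial: r^2 - 2 r - 8 = 0; roots r_1 = 4, r_2 = -2


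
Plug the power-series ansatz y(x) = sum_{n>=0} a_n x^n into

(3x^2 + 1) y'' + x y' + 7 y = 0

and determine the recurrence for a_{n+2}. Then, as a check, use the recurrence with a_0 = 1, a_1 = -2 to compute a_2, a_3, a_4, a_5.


Substitute y = sum_n a_n x^n.
(1 + 3 x^2) y'' contributes (n+2)(n+1) a_{n+2} + 3 n(n-1) a_n at x^n.
x y'(x) contributes n a_n at x^n.
7 y(x) contributes 7 a_n at x^n.
Matching x^n: (n+2)(n+1) a_{n+2} + (3 n(n-1) + n + 7) a_n = 0.
Thus a_{n+2} = (-3 n(n-1) - n - 7) / ((n+1)(n+2)) * a_n.

Check with a_0 = 1, a_1 = -2 (apply the recurrence for n = 0, 1, 2, 3): a_0 = 1, a_1 = -2, a_2 = -7/2, a_3 = 8/3, a_4 = 35/8, a_5 = -56/15.

a_(n+2) = (-3 n(n-1) - n - 7) / ((n+1)(n+2)) * a_n; check: a_0 = 1, a_1 = -2, a_2 = -7/2, a_3 = 8/3, a_4 = 35/8, a_5 = -56/15


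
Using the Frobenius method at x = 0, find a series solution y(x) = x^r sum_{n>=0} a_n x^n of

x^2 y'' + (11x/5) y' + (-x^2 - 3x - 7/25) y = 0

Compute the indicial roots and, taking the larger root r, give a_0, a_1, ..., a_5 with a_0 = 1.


Write in Frobenius form y'' + (p(x)/x) y' + (q(x)/x^2) y = 0:
  p(x) = 11/5,  q(x) = -x^2 - 3x - 7/25.
Indicial equation: r(r-1) + (11/5) r + (-7/25) = 0 -> roots r_1 = 1/5, r_2 = -7/5.
Take r = r_1 = 1/5. Let y(x) = x^r sum_{n>=0} a_n x^n with a_0 = 1.
Substitute y = x^r sum a_n x^n and match x^{r+n}. The recurrence is
  D(n) a_n - 3 a_{n-1} - 1 a_{n-2} = 0,  where D(n) = (r+n)(r+n-1) + (11/5)(r+n) + (-7/25).
  a_n = [3 a_{n-1} + 1 a_{n-2}] / D(n).
Since the indicial polynomial factors as (r - r_1)(r - r_2), D(n) = (r_1 + n - r_1)(r_1 + n - r_2) = n(n + 8/5).
Evaluating step by step (a_0 = 1):
  n = 1: D(1) = 1(1 + 8/5) = 13/5; numerator = 3(1) = 3; a_1 = (3)/(13/5) = 15/13
  n = 2: D(2) = 2(2 + 8/5) = 36/5; numerator = 3(15/13) + 1(1) = 58/13; a_2 = (58/13)/(36/5) = 145/234
  n = 3: D(3) = 3(3 + 8/5) = 69/5; numerator = 3(145/234) + 1(15/13) = 235/78; a_3 = (235/78)/(69/5) = 1175/5382
  n = 4: D(4) = 4(4 + 8/5) = 112/5; numerator = 3(1175/5382) + 1(145/234) = 3430/2691; a_4 = (3430/2691)/(112/5) = 1225/21528
  n = 5: D(5) = 5(5 + 8/5) = 33; numerator = 3(1225/21528) + 1(1175/5382) = 8375/21528; a_5 = (8375/21528)/(33) = 8375/710424

r = 1/5; a_0 = 1; a_1 = 15/13; a_2 = 145/234; a_3 = 1175/5382; a_4 = 1225/21528; a_5 = 8375/710424


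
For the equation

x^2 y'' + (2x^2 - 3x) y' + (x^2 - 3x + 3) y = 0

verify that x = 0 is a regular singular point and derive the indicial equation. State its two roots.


Divide by x^2 to reach normal form y'' + P_1(x) y' + P_2(x) y = 0 with P_1(x) = 2 - 3/x and P_2(x) = 1 - 3/x + 3/x^2.
x = 0 is a singular point because the y'-coefficient 2 - 3/x has a pole at x = 0 and the y-coefficient 1 - 3/x + 3/x^2 has a pole at x = 0.
It is a regular singular point because x P_1(x) = p(x) = 2x - 3 and x^2 P_2(x) = q(x) = x^2 - 3x + 3 are polynomials, hence analytic at x = 0.
p(0) = -3,  q(0) = 3.
Indicial equation: r(r-1) + p(0) r + q(0) = 0, i.e. r^2 + (p(0) - 1) r + q(0) = 0, i.e. r^2 - 4 r + 3 = 0.
Discriminant: (-4)^2 - 4(3) = 4, so r = (4 ± 2)/2.
Solving: r_1 = 3, r_2 = 1.

indicial: r^2 - 4 r + 3 = 0; roots r_1 = 3, r_2 = 1


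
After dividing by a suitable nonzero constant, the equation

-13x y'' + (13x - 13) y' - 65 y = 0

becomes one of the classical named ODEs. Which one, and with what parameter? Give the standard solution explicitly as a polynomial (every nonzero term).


All three coefficients share the factor -13; dividing through by -13 gives  x y'' + (1 - x) y' + 5 y = 0.
This matches the Laguerre equation x y'' + (1 - x) y' + n y = 0 with n = 5; the polynomial solution is L_5(x).
With y = sum_k a_k x^k, matching x^k gives (k+1)k a_{k+1} + (k+1) a_{k+1} - k a_k + n a_k = 0, i.e. (k+1)^2 a_{k+1} = (k - n) a_k = (k - 5) a_k. The right side vanishes at k = 5, so the series terminates at degree 5.
Standard normalization L_n(0) = 1 gives a_0 = 1. Work upward with a_{k+1} = (k - 5) a_k / (k+1)^2:
  a_1 = (0 - 5)(1) / 1^2 = -5/1 = -5
  a_2 = (1 - 5)(-5) / 2^2 = 20/4 = 5
  a_3 = (2 - 5)(5) / 3^2 = -15/9 = -5/3
  a_4 = (3 - 5)(-5/3) / 4^2 = (10/3)/16 = 5/24
  a_5 = (4 - 5)(5/24) / 5^2 = (-5/24)/25 = -1/120
Hence L_5(x) = -x^5/120 + 5 x^4/24 - 5 x^3/3 + 5 x^2 - 5 x + 1.

L_5(x); series = -x^5/120 + 5 x^4/24 - 5 x^3/3 + 5 x^2 - 5 x + 1


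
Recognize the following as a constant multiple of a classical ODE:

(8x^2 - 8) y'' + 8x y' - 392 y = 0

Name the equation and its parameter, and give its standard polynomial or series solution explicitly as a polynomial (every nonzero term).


All three coefficients share the factor -8; dividing through by -8 gives  (1 - x^2) y'' - x y' + 49 y = 0.
This matches the Chebyshev equation (1 - x^2) y'' - x y' + n^2 y = 0 (note the -x y' term, not -2x y') with n^2 = 49, so n = 7; the polynomial solution is T_7(x).
With y = sum_k a_k x^k, matching x^k gives (k+2)(k+1) a_{k+2} = (k^2 - n^2) a_k = (k - 7)(k + 7) a_k. The right side vanishes at k = 7, so the series with the parity of 7 terminates at degree 7.
Standard normalization: leading coefficient of T_n is 2^(n-1), so a_7 = 2^6 = 64. Work downward with a_k = (k+1)(k+2) a_{k+2} / ((k - 7)(k + 7)):
  a_5 = (6)(7)(64) / ((5 - 7)(5 + 7)) = 2688/(-24) = -112
  a_3 = (4)(5)(-112) / ((3 - 7)(3 + 7)) = -2240/(-40) = 56
  a_1 = (2)(3)(56) / ((1 - 7)(1 + 7)) = 336/(-48) = -7
Hence T_7(x) = 64 x^7 - 112 x^5 + 56 x^3 - 7 x.

T_7(x); series = 64 x^7 - 112 x^5 + 56 x^3 - 7 x


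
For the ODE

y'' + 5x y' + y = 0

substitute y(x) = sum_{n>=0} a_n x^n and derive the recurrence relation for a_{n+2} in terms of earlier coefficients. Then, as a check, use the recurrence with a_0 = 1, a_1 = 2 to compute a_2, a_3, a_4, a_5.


Substitute y = sum_n a_n x^n.
y''(x) has coefficient (n+2)(n+1) a_{n+2} at x^n;
5 x y'(x) has coefficient 5 n a_n at x^n (shift);
y(x) has coefficient 1 a_n at x^n.
Matching x^n: (n+2)(n+1) a_{n+2} + (5n + 1) a_n = 0.
Thus a_{n+2} = (-5n - 1) / ((n+1)(n+2)) * a_n.

Check with a_0 = 1, a_1 = 2 (apply the recurrence for n = 0, 1, 2, 3): a_0 = 1, a_1 = 2, a_2 = -1/2, a_3 = -2, a_4 = 11/24, a_5 = 8/5.

a_(n+2) = (-5n - 1) / ((n+1)(n+2)) * a_n; check: a_0 = 1, a_1 = 2, a_2 = -1/2, a_3 = -2, a_4 = 11/24, a_5 = 8/5


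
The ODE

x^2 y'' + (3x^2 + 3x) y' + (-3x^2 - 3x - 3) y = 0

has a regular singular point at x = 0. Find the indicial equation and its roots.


Divide by x^2 to reach normal form y'' + P_1(x) y' + P_2(x) y = 0 with P_1(x) = 3 + 3/x and P_2(x) = -3 - 3/x - 3/x^2.
x = 0 is a singular point because the y'-coefficient 3 + 3/x has a pole at x = 0 and the y-coefficient -3 - 3/x - 3/x^2 has a pole at x = 0.
It is a regular singular point because x P_1(x) = p(x) = 3x + 3 and x^2 P_2(x) = q(x) = -3x^2 - 3x - 3 are polynomials, hence analytic at x = 0.
p(0) = 3,  q(0) = -3.
Indicial equation: r(r-1) + p(0) r + q(0) = 0, i.e. r^2 + (p(0) - 1) r + q(0) = 0, i.e. r^2 + 2 r - 3 = 0.
Discriminant: (2)^2 - 4(-3) = 16, so r = (-2 ± 4)/2.
Solving: r_1 = 1, r_2 = -3.

indicial: r^2 + 2 r - 3 = 0; roots r_1 = 1, r_2 = -3


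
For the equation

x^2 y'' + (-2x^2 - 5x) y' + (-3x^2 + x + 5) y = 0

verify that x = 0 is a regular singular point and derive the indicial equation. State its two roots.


Divide by x^2 to reach normal form y'' + P_1(x) y' + P_2(x) y = 0 with P_1(x) = -2 - 5/x and P_2(x) = -3 + 1/x + 5/x^2.
x = 0 is a singular point because the y'-coefficient -2 - 5/x has a pole at x = 0 and the y-coefficient -3 + 1/x + 5/x^2 has a pole at x = 0.
It is a regular singular point because x P_1(x) = p(x) = -2x - 5 and x^2 P_2(x) = q(x) = -3x^2 + x + 5 are polynomials, hence analytic at x = 0.
p(0) = -5,  q(0) = 5.
Indicial equation: r(r-1) + p(0) r + q(0) = 0, i.e. r^2 + (p(0) - 1) r + q(0) = 0, i.e. r^2 - 6 r + 5 = 0.
Discriminant: (-6)^2 - 4(5) = 16, so r = (6 ± 4)/2.
Solving: r_1 = 5, r_2 = 1.

indicial: r^2 - 6 r + 5 = 0; roots r_1 = 5, r_2 = 1


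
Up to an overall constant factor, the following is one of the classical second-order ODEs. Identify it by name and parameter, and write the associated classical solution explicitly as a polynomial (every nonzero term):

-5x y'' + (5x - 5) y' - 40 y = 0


All three coefficients share the factor -5; dividing through by -5 gives  x y'' + (1 - x) y' + 8 y = 0.
This matches the Laguerre equation x y'' + (1 - x) y' + n y = 0 with n = 8; the polynomial solution is L_8(x).
With y = sum_k a_k x^k, matching x^k gives (k+1)k a_{k+1} + (k+1) a_{k+1} - k a_k + n a_k = 0, i.e. (k+1)^2 a_{k+1} = (k - n) a_k = (k - 8) a_k. The right side vanishes at k = 8, so the series terminates at degree 8.
Standard normalization L_n(0) = 1 gives a_0 = 1. Work upward with a_{k+1} = (k - 8) a_k / (k+1)^2:
  a_1 = (0 - 8)(1) / 1^2 = -8/1 = -8
  a_2 = (1 - 8)(-8) / 2^2 = 56/4 = 14
  a_3 = (2 - 8)(14) / 3^2 = -84/9 = -28/3
  a_4 = (3 - 8)(-28/3) / 4^2 = (140/3)/16 = 35/12
  a_5 = (4 - 8)(35/12) / 5^2 = (-35/3)/25 = -7/15
  a_6 = (5 - 8)(-7/15) / 6^2 = (7/5)/36 = 7/180
  a_7 = (6 - 8)(7/180) / 7^2 = (-7/90)/49 = -1/630
  a_8 = (7 - 8)(-1/630) / 8^2 = (1/630)/64 = 1/40320
Hence L_8(x) = x^8/40320 - x^7/630 + 7 x^6/180 - 7 x^5/15 + 35 x^4/12 - 28 x^3/3 + 14 x^2 - 8 x + 1.

L_8(x); series = x^8/40320 - x^7/630 + 7 x^6/180 - 7 x^5/15 + 35 x^4/12 - 28 x^3/3 + 14 x^2 - 8 x + 1


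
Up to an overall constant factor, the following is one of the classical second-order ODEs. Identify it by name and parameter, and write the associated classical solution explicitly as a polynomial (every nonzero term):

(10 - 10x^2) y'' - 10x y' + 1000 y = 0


All three coefficients share the factor 10; dividing through by 10 gives  (1 - x^2) y'' - x y' + 100 y = 0.
This matches the Chebyshev equation (1 - x^2) y'' - x y' + n^2 y = 0 (note the -x y' term, not -2x y') with n^2 = 100, so n = 10; the polynomial solution is T_10(x).
With y = sum_k a_k x^k, matching x^k gives (k+2)(k+1) a_{k+2} = (k^2 - n^2) a_k = (k - 10)(k + 10) a_k. The right side vanishes at k = 10, so the series with the parity of 10 terminates at degree 10.
Standard normalization: leading coefficient of T_n is 2^(n-1), so a_10 = 2^9 = 512. Work downward with a_k = (k+1)(k+2) a_{k+2} / ((k - 10)(k + 10)):
  a_8 = (9)(10)(512) / ((8 - 10)(8 + 10)) = 46080/(-36) = -1280
  a_6 = (7)(8)(-1280) / ((6 - 10)(6 + 10)) = -71680/(-64) = 1120
  a_4 = (5)(6)(1120) / ((4 - 10)(4 + 10)) = 33600/(-84) = -400
  a_2 = (3)(4)(-400) / ((2 - 10)(2 + 10)) = -4800/(-96) = 50
  a_0 = (1)(2)(50) / ((0 - 10)(0 + 10)) = 100/(-100) = -1
Hence T_10(x) = 512 x^10 - 1280 x^8 + 1120 x^6 - 400 x^4 + 50 x^2 - 1.

T_10(x); series = 512 x^10 - 1280 x^8 + 1120 x^6 - 400 x^4 + 50 x^2 - 1


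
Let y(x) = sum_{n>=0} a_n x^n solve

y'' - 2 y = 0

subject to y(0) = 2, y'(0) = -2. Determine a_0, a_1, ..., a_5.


Ansatz: y(x) = sum_{n>=0} a_n x^n, so y'(x) = sum_{n>=1} n a_n x^(n-1) and y''(x) = sum_{n>=2} n(n-1) a_n x^(n-2).
Substitute into P(x) y'' + Q(x) y' + R(x) y = 0 with P(x) = 1, Q(x) = 0, R(x) = -2, and match powers of x.
Initial conditions: a_0 = 2, a_1 = -2.
Setting the coefficient of each power of x to zero and solving order by order (substituting the coefficients already found):
  x^0: 2 a_2 - 2 a_0 = 0  ->  2 a_2 = 2 a_0 = 4  ->  a_2 = 2
  x^1: 6 a_3 - 2 a_1 = 0  ->  6 a_3 = 2 a_1 = -4  ->  a_3 = -2/3
  x^2: 12 a_4 - 2 a_2 = 0  ->  12 a_4 = 2 a_2 = 4  ->  a_4 = 1/3
  x^3: 20 a_5 - 2 a_3 = 0  ->  20 a_5 = 2 a_3 = -4/3  ->  a_5 = -1/15
Truncated series: y(x) = 2 - 2 x + 2 x^2 - (2/3) x^3 + (1/3) x^4 - (1/15) x^5 + O(x^6).

a_0 = 2; a_1 = -2; a_2 = 2; a_3 = -2/3; a_4 = 1/3; a_5 = -1/15


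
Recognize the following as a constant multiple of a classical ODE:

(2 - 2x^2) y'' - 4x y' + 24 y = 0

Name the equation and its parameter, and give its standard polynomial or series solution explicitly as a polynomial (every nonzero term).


All three coefficients share the factor 2; dividing through by 2 gives  (1 - x^2) y'' - 2x y' + 12 y = 0.
This matches the Legendre equation (1 - x^2) y'' - 2x y' + n(n+1) y = 0 (note the -2x y' term) with n(n+1) = 12, so n = 3; the polynomial solution is P_3(x).
With y = sum_k a_k x^k, matching x^k gives (k+2)(k+1) a_{k+2} = [k(k+1) - n(n+1)] a_k = (k - 3)(k + 4) a_k. The right side vanishes at k = 3, so the series with the parity of 3 terminates at degree 3.
Standard normalization (P_n(1) = 1): leading coefficient (2n)!/(2^n (n!)^2) = 720/(8*36) = 5/2, so a_3 = 5/2. Work downward with a_k = (k+1)(k+2) a_{k+2} / ((k - 3)(k + 4)):
  a_1 = (2)(3)(5/2) / ((1 - 3)(1 + 4)) = 15/(-10) = -3/2
Hence P_3(x) = 5 x^3/2 - 3 x/2.

P_3(x); series = 5 x^3/2 - 3 x/2


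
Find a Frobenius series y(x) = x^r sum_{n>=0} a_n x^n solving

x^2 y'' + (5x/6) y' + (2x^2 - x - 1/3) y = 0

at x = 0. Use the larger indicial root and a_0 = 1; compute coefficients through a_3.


Write in Frobenius form y'' + (p(x)/x) y' + (q(x)/x^2) y = 0:
  p(x) = 5/6,  q(x) = 2x^2 - x - 1/3.
Indicial equation: r(r-1) + (5/6) r + (-1/3) = 0 -> roots r_1 = 2/3, r_2 = -1/2.
Take r = r_1 = 2/3. Let y(x) = x^r sum_{n>=0} a_n x^n with a_0 = 1.
Substitute y = x^r sum a_n x^n and match x^{r+n}. The recurrence is
  D(n) a_n - 1 a_{n-1} + 2 a_{n-2} = 0,  where D(n) = (r+n)(r+n-1) + (5/6)(r+n) + (-1/3).
  a_n = [1 a_{n-1} - 2 a_{n-2}] / D(n).
Since the indicial polynomial factors as (r - r_1)(r - r_2), D(n) = (r_1 + n - r_1)(r_1 + n - r_2) = n(n + 7/6).
Evaluating step by step (a_0 = 1):
  n = 1: D(1) = 1(1 + 7/6) = 13/6; numerator = 1(1) = 1; a_1 = (1)/(13/6) = 6/13
  n = 2: D(2) = 2(2 + 7/6) = 19/3; numerator = 1(6/13) - 2(1) = -20/13; a_2 = (-20/13)/(19/3) = -60/247
  n = 3: D(3) = 3(3 + 7/6) = 25/2; numerator = 1(-60/247) - 2(6/13) = -288/247; a_3 = (-288/247)/(25/2) = -576/6175

r = 2/3; a_0 = 1; a_1 = 6/13; a_2 = -60/247; a_3 = -576/6175


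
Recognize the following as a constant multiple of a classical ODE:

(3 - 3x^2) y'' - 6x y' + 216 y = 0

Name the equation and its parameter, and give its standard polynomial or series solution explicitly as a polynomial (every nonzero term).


All three coefficients share the factor 3; dividing through by 3 gives  (1 - x^2) y'' - 2x y' + 72 y = 0.
This matches the Legendre equation (1 - x^2) y'' - 2x y' + n(n+1) y = 0 (note the -2x y' term) with n(n+1) = 72, so n = 8; the polynomial solution is P_8(x).
With y = sum_k a_k x^k, matching x^k gives (k+2)(k+1) a_{k+2} = [k(k+1) - n(n+1)] a_k = (k - 8)(k + 9) a_k. The right side vanishes at k = 8, so the series with the parity of 8 terminates at degree 8.
Standard normalization (P_n(1) = 1): leading coefficient (2n)!/(2^n (n!)^2) = 20922789888000/(256*1625702400) = 6435/128, so a_8 = 6435/128. Work downward with a_k = (k+1)(k+2) a_{k+2} / ((k - 8)(k + 9)):
  a_6 = (7)(8)(6435/128) / ((6 - 8)(6 + 9)) = (45045/16)/(-30) = -3003/32
  a_4 = (5)(6)(-3003/32) / ((4 - 8)(4 + 9)) = (-45045/16)/(-52) = 3465/64
  a_2 = (3)(4)(3465/64) / ((2 - 8)(2 + 9)) = (10395/16)/(-66) = -315/32
  a_0 = (1)(2)(-315/32) / ((0 - 8)(0 + 9)) = (-315/16)/(-72) = 35/128
Hence P_8(x) = 6435 x^8/128 - 3003 x^6/32 + 3465 x^4/64 - 315 x^2/32 + 35/128.

P_8(x); series = 6435 x^8/128 - 3003 x^6/32 + 3465 x^4/64 - 315 x^2/32 + 35/128


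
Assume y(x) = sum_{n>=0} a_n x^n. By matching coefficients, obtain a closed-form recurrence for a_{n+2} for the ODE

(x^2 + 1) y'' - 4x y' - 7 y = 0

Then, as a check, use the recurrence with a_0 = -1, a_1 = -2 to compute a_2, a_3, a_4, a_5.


Substitute y = sum_n a_n x^n.
(1 + 1 x^2) y'' contributes (n+2)(n+1) a_{n+2} + n(n-1) a_n at x^n.
-4 x y'(x) contributes -4 n a_n at x^n.
-7 y(x) contributes -7 a_n at x^n.
Matching x^n: (n+2)(n+1) a_{n+2} + (n(n-1) - 4 n - 7) a_n = 0.
Thus a_{n+2} = (-n(n-1) + 4 n + 7) / ((n+1)(n+2)) * a_n.

Check with a_0 = -1, a_1 = -2 (apply the recurrence for n = 0, 1, 2, 3): a_0 = -1, a_1 = -2, a_2 = -7/2, a_3 = -11/3, a_4 = -91/24, a_5 = -143/60.

a_(n+2) = (-n(n-1) + 4 n + 7) / ((n+1)(n+2)) * a_n; check: a_0 = -1, a_1 = -2, a_2 = -7/2, a_3 = -11/3, a_4 = -91/24, a_5 = -143/60


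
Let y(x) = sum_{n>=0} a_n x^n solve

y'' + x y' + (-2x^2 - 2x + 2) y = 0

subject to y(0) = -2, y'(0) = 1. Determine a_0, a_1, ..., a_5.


Ansatz: y(x) = sum_{n>=0} a_n x^n, so y'(x) = sum_{n>=1} n a_n x^(n-1) and y''(x) = sum_{n>=2} n(n-1) a_n x^(n-2).
Substitute into P(x) y'' + Q(x) y' + R(x) y = 0 with P(x) = 1, Q(x) = x, R(x) = -2x^2 - 2x + 2, and match powers of x.
Initial conditions: a_0 = -2, a_1 = 1.
Setting the coefficient of each power of x to zero and solving order by order (substituting the coefficients already found):
  x^0: 2 a_2 + 2 a_0 = 0  ->  2 a_2 = -2 a_0 = 4  ->  a_2 = 2
  x^1: 6 a_3 + 3 a_1 - 2 a_0 = 0  ->  6 a_3 = -3 a_1 + 2 a_0 = -7  ->  a_3 = -7/6
  x^2: 12 a_4 + 4 a_2 - 2 a_1 - 2 a_0 = 0  ->  12 a_4 = -4 a_2 + 2 a_1 + 2 a_0 = -10  ->  a_4 = -5/6
  x^3: 20 a_5 + 5 a_3 - 2 a_2 - 2 a_1 = 0  ->  20 a_5 = -5 a_3 + 2 a_2 + 2 a_1 = 71/6  ->  a_5 = 71/120
Truncated series: y(x) = -2 + x + 2 x^2 - (7/6) x^3 - (5/6) x^4 + (71/120) x^5 + O(x^6).

a_0 = -2; a_1 = 1; a_2 = 2; a_3 = -7/6; a_4 = -5/6; a_5 = 71/120


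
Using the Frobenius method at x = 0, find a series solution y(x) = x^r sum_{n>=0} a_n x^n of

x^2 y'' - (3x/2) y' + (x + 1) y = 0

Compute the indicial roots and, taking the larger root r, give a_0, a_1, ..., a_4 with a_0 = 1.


Write in Frobenius form y'' + (p(x)/x) y' + (q(x)/x^2) y = 0:
  p(x) = -3/2,  q(x) = x + 1.
Indicial equation: r(r-1) + (-3/2) r + (1) = 0 -> roots r_1 = 2, r_2 = 1/2.
Take r = r_1 = 2. Let y(x) = x^r sum_{n>=0} a_n x^n with a_0 = 1.
Substitute y = x^r sum a_n x^n and match x^{r+n}. The recurrence is
  D(n) a_n + 1 a_{n-1} = 0,  where D(n) = (r+n)(r+n-1) + (-3/2)(r+n) + (1).
  a_n = -1 / D(n) * a_{n-1}.
Since the indicial polynomial factors as (r - r_1)(r - r_2), D(n) = (r_1 + n - r_1)(r_1 + n - r_2) = n(n + 3/2).
Evaluating step by step (a_0 = 1):
  n = 1: D(1) = 1(1 + 3/2) = 5/2; numerator = -1(1) = -1; a_1 = (-1)/(5/2) = -2/5
  n = 2: D(2) = 2(2 + 3/2) = 7; numerator = -1(-2/5) = 2/5; a_2 = (2/5)/(7) = 2/35
  n = 3: D(3) = 3(3 + 3/2) = 27/2; numerator = -1(2/35) = -2/35; a_3 = (-2/35)/(27/2) = -4/945
  n = 4: D(4) = 4(4 + 3/2) = 22; numerator = -1(-4/945) = 4/945; a_4 = (4/945)/(22) = 2/10395

r = 2; a_0 = 1; a_1 = -2/5; a_2 = 2/35; a_3 = -4/945; a_4 = 2/10395


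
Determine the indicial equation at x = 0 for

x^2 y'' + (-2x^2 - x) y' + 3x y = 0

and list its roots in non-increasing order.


Divide by x^2 to reach normal form y'' + P_1(x) y' + P_2(x) y = 0 with P_1(x) = -2 - 1/x and P_2(x) = 3/x.
x = 0 is a singular point because the y'-coefficient -2 - 1/x has a pole at x = 0 and the y-coefficient 3/x has a pole at x = 0.
It is a regular singular point because x P_1(x) = p(x) = -2x - 1 and x^2 P_2(x) = q(x) = 3x are polynomials, hence analytic at x = 0.
p(0) = -1,  q(0) = 0.
Indicial equation: r(r-1) + p(0) r + q(0) = 0, i.e. r^2 + (p(0) - 1) r + q(0) = 0, i.e. r^2 - 2 r = 0.
Discriminant: (-2)^2 - 4(0) = 4, so r = (2 ± 2)/2.
Solving: r_1 = 2, r_2 = 0.

indicial: r^2 - 2 r = 0; roots r_1 = 2, r_2 = 0


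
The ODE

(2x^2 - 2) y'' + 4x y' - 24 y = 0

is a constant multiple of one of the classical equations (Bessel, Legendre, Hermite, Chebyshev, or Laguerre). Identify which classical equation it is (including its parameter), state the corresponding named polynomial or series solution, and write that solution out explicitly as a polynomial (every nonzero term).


All three coefficients share the factor -2; dividing through by -2 gives  (1 - x^2) y'' - 2x y' + 12 y = 0.
This matches the Legendre equation (1 - x^2) y'' - 2x y' + n(n+1) y = 0 (note the -2x y' term) with n(n+1) = 12, so n = 3; the polynomial solution is P_3(x).
With y = sum_k a_k x^k, matching x^k gives (k+2)(k+1) a_{k+2} = [k(k+1) - n(n+1)] a_k = (k - 3)(k + 4) a_k. The right side vanishes at k = 3, so the series with the parity of 3 terminates at degree 3.
Standard normalization (P_n(1) = 1): leading coefficient (2n)!/(2^n (n!)^2) = 720/(8*36) = 5/2, so a_3 = 5/2. Work downward with a_k = (k+1)(k+2) a_{k+2} / ((k - 3)(k + 4)):
  a_1 = (2)(3)(5/2) / ((1 - 3)(1 + 4)) = 15/(-10) = -3/2
Hence P_3(x) = 5 x^3/2 - 3 x/2.

P_3(x); series = 5 x^3/2 - 3 x/2


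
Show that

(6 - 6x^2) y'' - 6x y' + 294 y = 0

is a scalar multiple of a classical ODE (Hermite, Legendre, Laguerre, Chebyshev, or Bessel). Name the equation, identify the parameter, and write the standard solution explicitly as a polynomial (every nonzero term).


All three coefficients share the factor 6; dividing through by 6 gives  (1 - x^2) y'' - x y' + 49 y = 0.
This matches the Chebyshev equation (1 - x^2) y'' - x y' + n^2 y = 0 (note the -x y' term, not -2x y') with n^2 = 49, so n = 7; the polynomial solution is T_7(x).
With y = sum_k a_k x^k, matching x^k gives (k+2)(k+1) a_{k+2} = (k^2 - n^2) a_k = (k - 7)(k + 7) a_k. The right side vanishes at k = 7, so the series with the parity of 7 terminates at degree 7.
Standard normalization: leading coefficient of T_n is 2^(n-1), so a_7 = 2^6 = 64. Work downward with a_k = (k+1)(k+2) a_{k+2} / ((k - 7)(k + 7)):
  a_5 = (6)(7)(64) / ((5 - 7)(5 + 7)) = 2688/(-24) = -112
  a_3 = (4)(5)(-112) / ((3 - 7)(3 + 7)) = -2240/(-40) = 56
  a_1 = (2)(3)(56) / ((1 - 7)(1 + 7)) = 336/(-48) = -7
Hence T_7(x) = 64 x^7 - 112 x^5 + 56 x^3 - 7 x.

T_7(x); series = 64 x^7 - 112 x^5 + 56 x^3 - 7 x


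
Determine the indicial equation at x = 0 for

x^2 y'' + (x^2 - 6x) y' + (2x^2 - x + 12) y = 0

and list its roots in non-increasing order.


Divide by x^2 to reach normal form y'' + P_1(x) y' + P_2(x) y = 0 with P_1(x) = 1 - 6/x and P_2(x) = 2 - 1/x + 12/x^2.
x = 0 is a singular point because the y'-coefficient 1 - 6/x has a pole at x = 0 and the y-coefficient 2 - 1/x + 12/x^2 has a pole at x = 0.
It is a regular singular point because x P_1(x) = p(x) = x - 6 and x^2 P_2(x) = q(x) = 2x^2 - x + 12 are polynomials, hence analytic at x = 0.
p(0) = -6,  q(0) = 12.
Indicial equation: r(r-1) + p(0) r + q(0) = 0, i.e. r^2 + (p(0) - 1) r + q(0) = 0, i.e. r^2 - 7 r + 12 = 0.
Discriminant: (-7)^2 - 4(12) = 1, so r = (7 ± 1)/2.
Solving: r_1 = 4, r_2 = 3.

indicial: r^2 - 7 r + 12 = 0; roots r_1 = 4, r_2 = 3


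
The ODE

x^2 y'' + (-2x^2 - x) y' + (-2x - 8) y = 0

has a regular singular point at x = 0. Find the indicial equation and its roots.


Divide by x^2 to reach normal form y'' + P_1(x) y' + P_2(x) y = 0 with P_1(x) = -2 - 1/x and P_2(x) = -2/x - 8/x^2.
x = 0 is a singular point because the y'-coefficient -2 - 1/x has a pole at x = 0 and the y-coefficient -2/x - 8/x^2 has a pole at x = 0.
It is a regular singular point because x P_1(x) = p(x) = -2x - 1 and x^2 P_2(x) = q(x) = -2x - 8 are polynomials, hence analytic at x = 0.
p(0) = -1,  q(0) = -8.
Indicial equation: r(r-1) + p(0) r + q(0) = 0, i.e. r^2 + (p(0) - 1) r + q(0) = 0, i.e. r^2 - 2 r - 8 = 0.
Discriminant: (-2)^2 - 4(-8) = 36, so r = (2 ± 6)/2.
Solving: r_1 = 4, r_2 = -2.

indicial: r^2 - 2 r - 8 = 0; roots r_1 = 4, r_2 = -2


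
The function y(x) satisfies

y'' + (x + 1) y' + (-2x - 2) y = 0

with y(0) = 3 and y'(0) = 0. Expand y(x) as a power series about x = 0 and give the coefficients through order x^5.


Ansatz: y(x) = sum_{n>=0} a_n x^n, so y'(x) = sum_{n>=1} n a_n x^(n-1) and y''(x) = sum_{n>=2} n(n-1) a_n x^(n-2).
Substitute into P(x) y'' + Q(x) y' + R(x) y = 0 with P(x) = 1, Q(x) = x + 1, R(x) = -2x - 2, and match powers of x.
Initial conditions: a_0 = 3, a_1 = 0.
Setting the coefficient of each power of x to zero and solving order by order (substituting the coefficients already found):
  x^0: 2 a_2 + a_1 - 2 a_0 = 0  ->  2 a_2 = -a_1 + 2 a_0 = 6  ->  a_2 = 3
  x^1: 6 a_3 + 2 a_2 - a_1 - 2 a_0 = 0  ->  6 a_3 = -2 a_2 + a_1 + 2 a_0 = 0  ->  a_3 = 0
  x^2: 12 a_4 + 3 a_3 - 2 a_1 = 0  ->  12 a_4 = -3 a_3 + 2 a_1 = 0  ->  a_4 = 0
  x^3: 20 a_5 + 4 a_4 + a_3 - 2 a_2 = 0  ->  20 a_5 = -4 a_4 - a_3 + 2 a_2 = 6  ->  a_5 = 3/10
Truncated series: y(x) = 3 + 3 x^2 + (3/10) x^5 + O(x^6).

a_0 = 3; a_1 = 0; a_2 = 3; a_3 = 0; a_4 = 0; a_5 = 3/10
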